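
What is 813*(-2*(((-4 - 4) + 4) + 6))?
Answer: -3252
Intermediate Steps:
813*(-2*(((-4 - 4) + 4) + 6)) = 813*(-2*((-8 + 4) + 6)) = 813*(-2*(-4 + 6)) = 813*(-2*2) = 813*(-4) = -3252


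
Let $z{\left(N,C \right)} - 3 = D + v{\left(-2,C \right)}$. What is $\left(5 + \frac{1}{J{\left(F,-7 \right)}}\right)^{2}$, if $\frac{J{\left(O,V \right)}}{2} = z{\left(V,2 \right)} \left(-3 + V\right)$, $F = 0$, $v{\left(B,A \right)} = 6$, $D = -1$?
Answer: $\frac{638401}{25600} \approx 24.938$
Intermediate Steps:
$z{\left(N,C \right)} = 8$ ($z{\left(N,C \right)} = 3 + \left(-1 + 6\right) = 3 + 5 = 8$)
$J{\left(O,V \right)} = -48 + 16 V$ ($J{\left(O,V \right)} = 2 \cdot 8 \left(-3 + V\right) = 2 \left(-24 + 8 V\right) = -48 + 16 V$)
$\left(5 + \frac{1}{J{\left(F,-7 \right)}}\right)^{2} = \left(5 + \frac{1}{-48 + 16 \left(-7\right)}\right)^{2} = \left(5 + \frac{1}{-48 - 112}\right)^{2} = \left(5 + \frac{1}{-160}\right)^{2} = \left(5 - \frac{1}{160}\right)^{2} = \left(\frac{799}{160}\right)^{2} = \frac{638401}{25600}$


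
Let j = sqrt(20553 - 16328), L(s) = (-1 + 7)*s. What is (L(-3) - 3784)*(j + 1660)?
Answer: -6558450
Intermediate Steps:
L(s) = 6*s
j = 65 (j = sqrt(4225) = 65)
(L(-3) - 3784)*(j + 1660) = (6*(-3) - 3784)*(65 + 1660) = (-18 - 3784)*1725 = -3802*1725 = -6558450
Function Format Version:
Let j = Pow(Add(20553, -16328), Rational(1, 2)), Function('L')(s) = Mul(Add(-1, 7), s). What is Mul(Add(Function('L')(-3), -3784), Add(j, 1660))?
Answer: -6558450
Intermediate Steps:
Function('L')(s) = Mul(6, s)
j = 65 (j = Pow(4225, Rational(1, 2)) = 65)
Mul(Add(Function('L')(-3), -3784), Add(j, 1660)) = Mul(Add(Mul(6, -3), -3784), Add(65, 1660)) = Mul(Add(-18, -3784), 1725) = Mul(-3802, 1725) = -6558450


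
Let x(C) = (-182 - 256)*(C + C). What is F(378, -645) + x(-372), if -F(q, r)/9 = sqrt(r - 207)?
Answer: 325872 - 18*I*sqrt(213) ≈ 3.2587e+5 - 262.7*I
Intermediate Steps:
F(q, r) = -9*sqrt(-207 + r) (F(q, r) = -9*sqrt(r - 207) = -9*sqrt(-207 + r))
x(C) = -876*C
F(378, -645) + x(-372) = -9*sqrt(-207 - 645) - 876*(-372) = -18*I*sqrt(213) + 325872 = 325872 - 18*I*sqrt(213)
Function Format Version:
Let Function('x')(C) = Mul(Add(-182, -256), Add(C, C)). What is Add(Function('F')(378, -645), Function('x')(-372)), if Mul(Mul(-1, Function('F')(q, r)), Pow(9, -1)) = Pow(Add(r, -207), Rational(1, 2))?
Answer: Add(325872, Mul(-18, I, Pow(213, Rational(1, 2)))) ≈ Add(3.2587e+5, Mul(-262.70, I))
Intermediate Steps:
Function('F')(q, r) = Mul(-9, Pow(Add(-207, r), Rational(1, 2))) (Function('F')(q, r) = Mul(-9, Pow(Add(r, -207), Rational(1, 2))) = Mul(-9, Pow(Add(-207, r), Rational(1, 2))))
Function('x')(C) = Mul(-876, C) (Function('x')(C) = Mul(-438, Mul(2, C)) = Mul(-876, C))
Add(Function('F')(378, -645), Function('x')(-372)) = Add(Mul(-9, Pow(Add(-207, -645), Rational(1, 2))), Mul(-876, -372)) = Add(Mul(-9, Pow(-852, Rational(1, 2))), 325872) = Add(Mul(-9, Mul(2, I, Pow(213, Rational(1, 2)))), 325872) = Add(Mul(-18, I, Pow(213, Rational(1, 2))), 325872) = Add(325872, Mul(-18, I, Pow(213, Rational(1, 2))))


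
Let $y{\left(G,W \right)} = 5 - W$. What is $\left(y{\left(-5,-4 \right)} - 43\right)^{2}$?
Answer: $1156$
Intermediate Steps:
$\left(y{\left(-5,-4 \right)} - 43\right)^{2} = \left(\left(5 - -4\right) - 43\right)^{2} = \left(\left(5 + 4\right) - 43\right)^{2} = \left(9 - 43\right)^{2} = \left(-34\right)^{2} = 1156$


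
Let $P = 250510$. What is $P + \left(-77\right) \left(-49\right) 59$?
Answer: $473117$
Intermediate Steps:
$P + \left(-77\right) \left(-49\right) 59 = 250510 + \left(-77\right) \left(-49\right) 59 = 250510 + 3773 \cdot 59 = 250510 + 222607 = 473117$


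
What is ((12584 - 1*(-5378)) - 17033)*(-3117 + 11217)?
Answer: 7524900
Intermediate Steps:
((12584 - 1*(-5378)) - 17033)*(-3117 + 11217) = ((12584 + 5378) - 17033)*8100 = (17962 - 17033)*8100 = 929*8100 = 7524900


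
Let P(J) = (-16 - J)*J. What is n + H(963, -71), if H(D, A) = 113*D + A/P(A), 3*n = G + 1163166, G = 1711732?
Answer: 176074528/165 ≈ 1.0671e+6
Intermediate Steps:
P(J) = J*(-16 - J)
n = 2874898/3 (n = (1711732 + 1163166)/3 = (⅓)*2874898 = 2874898/3 ≈ 9.5830e+5)
H(D, A) = -1/(16 + A) + 113*D (H(D, A) = 113*D + A/((-A*(16 + A))) = 113*D + (-1/(A*(16 + A)))*A = 113*D - 1/(16 + A) = -1/(16 + A) + 113*D)
n + H(963, -71) = 2874898/3 + (-1 + 113*963*(16 - 71))/(16 - 71) = 2874898/3 + (-1 + 113*963*(-55))/(-55) = 2874898/3 - (-1 - 5985045)/55 = 2874898/3 - 1/55*(-5985046) = 2874898/3 + 5985046/55 = 176074528/165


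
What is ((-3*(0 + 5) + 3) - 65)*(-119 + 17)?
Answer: 7854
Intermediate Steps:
((-3*(0 + 5) + 3) - 65)*(-119 + 17) = ((-3*5 + 3) - 65)*(-102) = ((-15 + 3) - 65)*(-102) = (-12 - 65)*(-102) = -77*(-102) = 7854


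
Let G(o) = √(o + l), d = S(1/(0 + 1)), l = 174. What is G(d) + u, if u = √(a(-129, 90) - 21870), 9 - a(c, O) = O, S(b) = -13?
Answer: √161 + 9*I*√271 ≈ 12.689 + 148.16*I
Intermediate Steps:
d = -13
a(c, O) = 9 - O
G(o) = √(174 + o) (G(o) = √(o + 174) = √(174 + o))
u = 9*I*√271 (u = √((9 - 1*90) - 21870) = √((9 - 90) - 21870) = √(-81 - 21870) = √(-21951) = 9*I*√271 ≈ 148.16*I)
G(d) + u = √(174 - 13) + 9*I*√271 = √161 + 9*I*√271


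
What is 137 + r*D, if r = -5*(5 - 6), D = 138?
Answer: 827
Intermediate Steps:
r = 5 (r = -5*(-1) = 5)
137 + r*D = 137 + 5*138 = 137 + 690 = 827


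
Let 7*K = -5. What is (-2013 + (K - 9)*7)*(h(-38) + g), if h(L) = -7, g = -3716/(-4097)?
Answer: 51948003/4097 ≈ 12680.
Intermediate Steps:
K = -5/7 (K = (⅐)*(-5) = -5/7 ≈ -0.71429)
g = 3716/4097 (g = -3716*(-1/4097) = 3716/4097 ≈ 0.90701)
(-2013 + (K - 9)*7)*(h(-38) + g) = (-2013 + (-5/7 - 9)*7)*(-7 + 3716/4097) = (-2013 - 68/7*7)*(-24963/4097) = (-2013 - 68)*(-24963/4097) = -2081*(-24963/4097) = 51948003/4097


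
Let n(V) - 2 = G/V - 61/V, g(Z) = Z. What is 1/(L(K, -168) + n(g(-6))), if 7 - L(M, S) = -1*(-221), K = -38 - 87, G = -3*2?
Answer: -6/1205 ≈ -0.0049793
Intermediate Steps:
G = -6
K = -125
L(M, S) = -214 (L(M, S) = 7 - (-1)*(-221) = 7 - 1*221 = 7 - 221 = -214)
n(V) = 2 - 67/V (n(V) = 2 + (-6/V - 61/V) = 2 - 67/V)
1/(L(K, -168) + n(g(-6))) = 1/(-214 + (2 - 67/(-6))) = 1/(-214 + (2 - 67*(-1/6))) = 1/(-214 + (2 + 67/6)) = 1/(-214 + 79/6) = 1/(-1205/6) = -6/1205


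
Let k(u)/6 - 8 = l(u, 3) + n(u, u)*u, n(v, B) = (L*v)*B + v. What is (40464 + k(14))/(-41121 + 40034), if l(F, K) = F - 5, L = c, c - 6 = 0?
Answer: -140526/1087 ≈ -129.28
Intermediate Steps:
c = 6 (c = 6 + 0 = 6)
L = 6
l(F, K) = -5 + F
n(v, B) = v + 6*B*v (n(v, B) = (6*v)*B + v = 6*B*v + v = v + 6*B*v)
k(u) = 18 + 6*u + 6*u²*(1 + 6*u) (k(u) = 48 + 6*((-5 + u) + (u*(1 + 6*u))*u) = 48 + 6*((-5 + u) + u²*(1 + 6*u)) = 48 + 6*(-5 + u + u²*(1 + 6*u)) = 48 + (-30 + 6*u + 6*u²*(1 + 6*u)) = 18 + 6*u + 6*u²*(1 + 6*u))
(40464 + k(14))/(-41121 + 40034) = (40464 + (18 + 6*14 + 6*14²*(1 + 6*14)))/(-41121 + 40034) = (40464 + (18 + 84 + 6*196*(1 + 84)))/(-1087) = (40464 + (18 + 84 + 6*196*85))*(-1/1087) = (40464 + (18 + 84 + 99960))*(-1/1087) = (40464 + 100062)*(-1/1087) = 140526*(-1/1087) = -140526/1087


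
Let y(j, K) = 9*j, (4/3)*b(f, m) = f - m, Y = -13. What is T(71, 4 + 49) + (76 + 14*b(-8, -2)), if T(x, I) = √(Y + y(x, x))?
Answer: 13 + √626 ≈ 38.020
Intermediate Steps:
b(f, m) = -3*m/4 + 3*f/4 (b(f, m) = 3*(f - m)/4 = -3*m/4 + 3*f/4)
T(x, I) = √(-13 + 9*x)
T(71, 4 + 49) + (76 + 14*b(-8, -2)) = √(-13 + 9*71) + (76 + 14*(-¾*(-2) + (¾)*(-8))) = √(-13 + 639) + (76 + 14*(3/2 - 6)) = √626 + (76 + 14*(-9/2)) = √626 + (76 - 63) = √626 + 13 = 13 + √626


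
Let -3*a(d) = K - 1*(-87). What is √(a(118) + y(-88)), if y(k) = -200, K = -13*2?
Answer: I*√1983/3 ≈ 14.844*I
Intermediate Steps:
K = -26
a(d) = -61/3 (a(d) = -(-26 - 1*(-87))/3 = -(-26 + 87)/3 = -⅓*61 = -61/3)
√(a(118) + y(-88)) = √(-61/3 - 200) = √(-661/3) = I*√1983/3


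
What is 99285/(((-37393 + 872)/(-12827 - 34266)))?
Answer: 4675628505/36521 ≈ 1.2803e+5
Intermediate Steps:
99285/(((-37393 + 872)/(-12827 - 34266))) = 99285/((-36521/(-47093))) = 99285/((-36521*(-1/47093))) = 99285/(36521/47093) = 99285*(47093/36521) = 4675628505/36521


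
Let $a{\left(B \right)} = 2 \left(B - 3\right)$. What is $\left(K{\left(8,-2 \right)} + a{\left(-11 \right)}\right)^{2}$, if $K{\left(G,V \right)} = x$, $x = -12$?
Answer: $1600$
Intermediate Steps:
$K{\left(G,V \right)} = -12$
$a{\left(B \right)} = -6 + 2 B$ ($a{\left(B \right)} = 2 \left(-3 + B\right) = -6 + 2 B$)
$\left(K{\left(8,-2 \right)} + a{\left(-11 \right)}\right)^{2} = \left(-12 + \left(-6 + 2 \left(-11\right)\right)\right)^{2} = \left(-12 - 28\right)^{2} = \left(-40\right)^{2} = 1600$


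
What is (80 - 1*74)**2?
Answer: 36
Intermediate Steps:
(80 - 1*74)**2 = (80 - 74)**2 = 6**2 = 36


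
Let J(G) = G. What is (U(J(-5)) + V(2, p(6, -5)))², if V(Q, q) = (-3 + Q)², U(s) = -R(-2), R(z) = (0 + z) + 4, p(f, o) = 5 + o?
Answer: 1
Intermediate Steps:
R(z) = 4 + z (R(z) = z + 4 = 4 + z)
U(s) = -2 (U(s) = -(4 - 2) = -1*2 = -2)
(U(J(-5)) + V(2, p(6, -5)))² = (-2 + (-3 + 2)²)² = (-2 + (-1)²)² = (-2 + 1)² = (-1)² = 1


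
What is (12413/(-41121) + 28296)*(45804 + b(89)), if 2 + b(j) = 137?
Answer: 17817401382139/13707 ≈ 1.2999e+9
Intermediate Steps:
b(j) = 135 (b(j) = -2 + 137 = 135)
(12413/(-41121) + 28296)*(45804 + b(89)) = (12413/(-41121) + 28296)*(45804 + 135) = (12413*(-1/41121) + 28296)*45939 = (-12413/41121 + 28296)*45939 = (1163547403/41121)*45939 = 17817401382139/13707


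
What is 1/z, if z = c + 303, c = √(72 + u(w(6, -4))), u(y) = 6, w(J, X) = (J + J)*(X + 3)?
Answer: 101/30577 - √78/91731 ≈ 0.0032069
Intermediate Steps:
w(J, X) = 2*J*(3 + X) (w(J, X) = (2*J)*(3 + X) = 2*J*(3 + X))
c = √78 (c = √(72 + 6) = √78 ≈ 8.8318)
z = 303 + √78 (z = √78 + 303 = 303 + √78 ≈ 311.83)
1/z = 1/(303 + √78)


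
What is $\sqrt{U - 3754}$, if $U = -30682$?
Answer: $2 i \sqrt{8609} \approx 185.57 i$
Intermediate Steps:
$\sqrt{U - 3754} = \sqrt{-30682 - 3754} = \sqrt{-34436} = 2 i \sqrt{8609}$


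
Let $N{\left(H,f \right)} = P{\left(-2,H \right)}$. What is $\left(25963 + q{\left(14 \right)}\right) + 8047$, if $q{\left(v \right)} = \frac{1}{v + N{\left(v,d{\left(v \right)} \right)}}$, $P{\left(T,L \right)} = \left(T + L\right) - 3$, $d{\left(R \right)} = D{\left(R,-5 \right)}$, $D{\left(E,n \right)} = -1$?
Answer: $\frac{782231}{23} \approx 34010.0$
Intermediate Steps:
$d{\left(R \right)} = -1$
$P{\left(T,L \right)} = -3 + L + T$ ($P{\left(T,L \right)} = \left(L + T\right) - 3 = -3 + L + T$)
$N{\left(H,f \right)} = -5 + H$ ($N{\left(H,f \right)} = -3 + H - 2 = -5 + H$)
$q{\left(v \right)} = \frac{1}{-5 + 2 v}$ ($q{\left(v \right)} = \frac{1}{v + \left(-5 + v\right)} = \frac{1}{-5 + 2 v}$)
$\left(25963 + q{\left(14 \right)}\right) + 8047 = \left(25963 + \frac{1}{-5 + 2 \cdot 14}\right) + 8047 = \left(25963 + \frac{1}{-5 + 28}\right) + 8047 = \left(25963 + \frac{1}{23}\right) + 8047 = \frac{597150}{23} + 8047 = \frac{782231}{23}$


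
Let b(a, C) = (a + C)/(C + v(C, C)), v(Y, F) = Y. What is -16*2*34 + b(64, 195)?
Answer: -424061/390 ≈ -1087.3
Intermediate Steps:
b(a, C) = (C + a)/(2*C) (b(a, C) = (a + C)/(C + C) = (C + a)/((2*C)) = (C + a)*(1/(2*C)) = (C + a)/(2*C))
-16*2*34 + b(64, 195) = -16*2*34 + (½)*(195 + 64)/195 = -32*34 + (½)*(1/195)*259 = -1088 + 259/390 = -424061/390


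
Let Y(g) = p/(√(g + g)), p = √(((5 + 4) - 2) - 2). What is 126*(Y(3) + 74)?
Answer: 9324 + 21*√30 ≈ 9439.0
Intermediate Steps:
p = √5 (p = √((9 - 2) - 2) = √(7 - 2) = √5 ≈ 2.2361)
Y(g) = √10/(2*√g) (Y(g) = √5/(√(g + g)) = √5/(√(2*g)) = √5/((√2*√g)) = √5*(√2/(2*√g)) = √10/(2*√g))
126*(Y(3) + 74) = 126*(√10/(2*√3) + 74) = 126*(√10*(√3/3)/2 + 74) = 126*(√30/6 + 74) = 126*(74 + √30/6) = 9324 + 21*√30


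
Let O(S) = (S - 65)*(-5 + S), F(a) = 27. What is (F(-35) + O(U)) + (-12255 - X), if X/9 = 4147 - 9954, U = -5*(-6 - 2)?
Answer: 39160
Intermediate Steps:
U = 40 (U = -5*(-8) = 40)
O(S) = (-65 + S)*(-5 + S)
X = -52263 (X = 9*(4147 - 9954) = 9*(-5807) = -52263)
(F(-35) + O(U)) + (-12255 - X) = (27 + (325 + 40**2 - 70*40)) + (-12255 - 1*(-52263)) = (27 + (325 + 1600 - 2800)) + (-12255 + 52263) = (27 - 875) + 40008 = -848 + 40008 = 39160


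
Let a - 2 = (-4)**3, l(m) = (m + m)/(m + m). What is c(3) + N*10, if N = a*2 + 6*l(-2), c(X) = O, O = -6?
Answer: -1186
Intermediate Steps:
c(X) = -6
l(m) = 1 (l(m) = (2*m)/((2*m)) = (2*m)*(1/(2*m)) = 1)
a = -62 (a = 2 + (-4)**3 = 2 - 64 = -62)
N = -118 (N = -62*2 + 6*1 = -124 + 6 = -118)
c(3) + N*10 = -6 - 118*10 = -6 - 1180 = -1186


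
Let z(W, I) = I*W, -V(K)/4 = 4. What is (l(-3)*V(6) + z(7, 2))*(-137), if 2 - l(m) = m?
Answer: 9042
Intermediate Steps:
V(K) = -16 (V(K) = -4*4 = -16)
l(m) = 2 - m
(l(-3)*V(6) + z(7, 2))*(-137) = ((2 - 1*(-3))*(-16) + 2*7)*(-137) = ((2 + 3)*(-16) + 14)*(-137) = (5*(-16) + 14)*(-137) = (-80 + 14)*(-137) = -66*(-137) = 9042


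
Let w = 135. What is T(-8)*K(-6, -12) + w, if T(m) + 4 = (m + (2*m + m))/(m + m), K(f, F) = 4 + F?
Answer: 151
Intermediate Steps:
T(m) = -2 (T(m) = -4 + (m + (2*m + m))/(m + m) = -4 + (m + 3*m)/((2*m)) = -4 + (4*m)*(1/(2*m)) = -4 + 2 = -2)
T(-8)*K(-6, -12) + w = -2*(4 - 12) + 135 = -2*(-8) + 135 = 16 + 135 = 151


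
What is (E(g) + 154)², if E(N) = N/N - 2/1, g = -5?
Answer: 23409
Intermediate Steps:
E(N) = -1 (E(N) = 1 - 2*1 = 1 - 2 = -1)
(E(g) + 154)² = (-1 + 154)² = 153² = 23409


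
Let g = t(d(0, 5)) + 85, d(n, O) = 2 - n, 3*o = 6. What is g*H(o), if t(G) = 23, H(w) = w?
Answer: 216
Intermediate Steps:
o = 2 (o = (1/3)*6 = 2)
g = 108 (g = 23 + 85 = 108)
g*H(o) = 108*2 = 216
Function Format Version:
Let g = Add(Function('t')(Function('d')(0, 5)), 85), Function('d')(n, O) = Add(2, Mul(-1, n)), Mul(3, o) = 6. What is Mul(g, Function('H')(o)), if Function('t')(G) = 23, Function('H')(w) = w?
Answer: 216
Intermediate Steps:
o = 2 (o = Mul(Rational(1, 3), 6) = 2)
g = 108 (g = Add(23, 85) = 108)
Mul(g, Function('H')(o)) = Mul(108, 2) = 216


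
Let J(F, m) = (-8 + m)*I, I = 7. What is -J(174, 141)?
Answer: -931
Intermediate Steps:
J(F, m) = -56 + 7*m (J(F, m) = (-8 + m)*7 = -56 + 7*m)
-J(174, 141) = -(-56 + 7*141) = -(-56 + 987) = -1*931 = -931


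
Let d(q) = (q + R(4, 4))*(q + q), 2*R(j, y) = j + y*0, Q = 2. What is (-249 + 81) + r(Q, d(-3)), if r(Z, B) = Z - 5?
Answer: -171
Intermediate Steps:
R(j, y) = j/2 (R(j, y) = (j + y*0)/2 = (j + 0)/2 = j/2)
d(q) = 2*q*(2 + q) (d(q) = (q + (1/2)*4)*(q + q) = (q + 2)*(2*q) = (2 + q)*(2*q) = 2*q*(2 + q))
r(Z, B) = -5 + Z
(-249 + 81) + r(Q, d(-3)) = (-249 + 81) + (-5 + 2) = -168 - 3 = -171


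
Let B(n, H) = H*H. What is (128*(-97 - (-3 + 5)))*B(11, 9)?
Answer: -1026432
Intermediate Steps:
B(n, H) = H²
(128*(-97 - (-3 + 5)))*B(11, 9) = (128*(-97 - (-3 + 5)))*9² = (128*(-97 - 2))*81 = (128*(-99))*81 = -12672*81 = -1026432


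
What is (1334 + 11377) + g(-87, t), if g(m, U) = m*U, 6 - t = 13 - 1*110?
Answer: 3750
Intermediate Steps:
t = 103 (t = 6 - (13 - 1*110) = 6 - (13 - 110) = 6 - 1*(-97) = 6 + 97 = 103)
g(m, U) = U*m
(1334 + 11377) + g(-87, t) = (1334 + 11377) + 103*(-87) = 12711 - 8961 = 3750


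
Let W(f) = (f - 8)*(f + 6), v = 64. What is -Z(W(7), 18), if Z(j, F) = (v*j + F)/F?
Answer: 407/9 ≈ 45.222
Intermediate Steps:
W(f) = (-8 + f)*(6 + f)
Z(j, F) = (F + 64*j)/F (Z(j, F) = (64*j + F)/F = (F + 64*j)/F)
-Z(W(7), 18) = -(18 + 64*(-48 + 7² - 2*7))/18 = -(18 + 64*(-48 + 49 - 14))/18 = -(18 + 64*(-13))/18 = -(18 - 832)/18 = -(-814)/18 = -1*(-407/9) = 407/9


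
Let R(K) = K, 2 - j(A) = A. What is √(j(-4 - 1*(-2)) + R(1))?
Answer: √5 ≈ 2.2361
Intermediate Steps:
j(A) = 2 - A
√(j(-4 - 1*(-2)) + R(1)) = √((2 - (-4 - 1*(-2))) + 1) = √((2 - (-4 + 2)) + 1) = √((2 - 1*(-2)) + 1) = √((2 + 2) + 1) = √(4 + 1) = √5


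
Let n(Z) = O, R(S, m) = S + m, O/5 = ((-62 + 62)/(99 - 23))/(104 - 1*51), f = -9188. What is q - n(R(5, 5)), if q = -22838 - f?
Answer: -13650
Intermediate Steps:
O = 0 (O = 5*(((-62 + 62)/(99 - 23))/(104 - 1*51)) = 5*((0/76)/(104 - 51)) = 5*((0*(1/76))/53) = 5*(0*(1/53)) = 5*0 = 0)
n(Z) = 0
q = -13650 (q = -22838 - 1*(-9188) = -22838 + 9188 = -13650)
q - n(R(5, 5)) = -13650 - 1*0 = -13650 + 0 = -13650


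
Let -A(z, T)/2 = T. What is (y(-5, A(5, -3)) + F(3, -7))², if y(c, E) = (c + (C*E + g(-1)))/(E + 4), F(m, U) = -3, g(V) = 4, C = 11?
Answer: 49/4 ≈ 12.250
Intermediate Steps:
A(z, T) = -2*T
y(c, E) = (4 + c + 11*E)/(4 + E) (y(c, E) = (c + (11*E + 4))/(E + 4) = (c + (4 + 11*E))/(4 + E) = (4 + c + 11*E)/(4 + E))
(y(-5, A(5, -3)) + F(3, -7))² = ((4 - 5 + 11*(-2*(-3)))/(4 - 2*(-3)) - 3)² = ((4 - 5 + 11*6)/(4 + 6) - 3)² = ((4 - 5 + 66)/10 - 3)² = ((⅒)*65 - 3)² = (13/2 - 3)² = (7/2)² = 49/4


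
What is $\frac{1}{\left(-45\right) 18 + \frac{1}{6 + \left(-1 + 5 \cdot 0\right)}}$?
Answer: $- \frac{5}{4049} \approx -0.0012349$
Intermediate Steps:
$\frac{1}{\left(-45\right) 18 + \frac{1}{6 + \left(-1 + 5 \cdot 0\right)}} = \frac{1}{-810 + \frac{1}{6 + \left(-1 + 0\right)}} = \frac{1}{-810 + \frac{1}{6 - 1}} = \frac{1}{-810 + \frac{1}{5}} = \frac{1}{- \frac{4049}{5}} = - \frac{5}{4049}$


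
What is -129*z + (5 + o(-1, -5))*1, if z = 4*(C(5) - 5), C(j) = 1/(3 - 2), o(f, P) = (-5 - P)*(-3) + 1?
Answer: 2070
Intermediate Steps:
o(f, P) = 16 + 3*P (o(f, P) = (15 + 3*P) + 1 = 16 + 3*P)
C(j) = 1 (C(j) = 1/1 = 1)
z = -16 (z = 4*(1 - 5) = 4*(-4) = -16)
-129*z + (5 + o(-1, -5))*1 = -129*(-16) + (5 + (16 + 3*(-5)))*1 = 2064 + (5 + (16 - 15))*1 = 2064 + (5 + 1)*1 = 2064 + 6*1 = 2064 + 6 = 2070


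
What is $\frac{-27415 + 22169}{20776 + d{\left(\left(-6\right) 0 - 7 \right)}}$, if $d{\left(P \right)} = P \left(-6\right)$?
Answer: $- \frac{2623}{10409} \approx -0.25199$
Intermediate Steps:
$d{\left(P \right)} = - 6 P$
$\frac{-27415 + 22169}{20776 + d{\left(\left(-6\right) 0 - 7 \right)}} = \frac{-27415 + 22169}{20776 - 6 \left(\left(-6\right) 0 - 7\right)} = - \frac{5246}{20776 - 6 \left(0 - 7\right)} = - \frac{5246}{20776 - -42} = - \frac{5246}{20776 + 42} = - \frac{5246}{20818} = \left(-5246\right) \frac{1}{20818} = - \frac{2623}{10409}$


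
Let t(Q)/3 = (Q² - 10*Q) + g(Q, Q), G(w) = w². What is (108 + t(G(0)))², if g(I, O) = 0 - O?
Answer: 11664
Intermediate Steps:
g(I, O) = -O
t(Q) = -33*Q + 3*Q² (t(Q) = 3*((Q² - 10*Q) - Q) = 3*(Q² - 11*Q) = -33*Q + 3*Q²)
(108 + t(G(0)))² = (108 + 3*0²*(-11 + 0²))² = (108 + 3*0*(-11 + 0))² = (108 + 3*0*(-11))² = (108 + 0)² = 108² = 11664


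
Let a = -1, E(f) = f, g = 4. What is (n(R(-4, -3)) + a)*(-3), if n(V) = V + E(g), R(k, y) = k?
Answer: 3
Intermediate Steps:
n(V) = 4 + V (n(V) = V + 4 = 4 + V)
(n(R(-4, -3)) + a)*(-3) = ((4 - 4) - 1)*(-3) = (0 - 1)*(-3) = -1*(-3) = 3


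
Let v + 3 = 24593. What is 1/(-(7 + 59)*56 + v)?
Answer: 1/20894 ≈ 4.7861e-5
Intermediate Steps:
v = 24590 (v = -3 + 24593 = 24590)
1/(-(7 + 59)*56 + v) = 1/(-(7 + 59)*56 + 24590) = 1/(-66*56 + 24590) = 1/(-1*3696 + 24590) = 1/(-3696 + 24590) = 1/20894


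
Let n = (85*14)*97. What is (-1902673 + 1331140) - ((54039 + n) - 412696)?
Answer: -328306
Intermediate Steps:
n = 115430 (n = 1190*97 = 115430)
(-1902673 + 1331140) - ((54039 + n) - 412696) = (-1902673 + 1331140) - ((54039 + 115430) - 412696) = -571533 - (169469 - 412696) = -571533 - 1*(-243227) = -571533 + 243227 = -328306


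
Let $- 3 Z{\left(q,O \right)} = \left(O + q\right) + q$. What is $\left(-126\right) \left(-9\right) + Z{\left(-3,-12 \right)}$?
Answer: $1140$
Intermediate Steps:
$Z{\left(q,O \right)} = - \frac{2 q}{3} - \frac{O}{3}$ ($Z{\left(q,O \right)} = - \frac{\left(O + q\right) + q}{3} = - \frac{O + 2 q}{3} = - \frac{2 q}{3} - \frac{O}{3}$)
$\left(-126\right) \left(-9\right) + Z{\left(-3,-12 \right)} = \left(-126\right) \left(-9\right) - -6 = 1134 + \left(2 + 4\right) = 1134 + 6 = 1140$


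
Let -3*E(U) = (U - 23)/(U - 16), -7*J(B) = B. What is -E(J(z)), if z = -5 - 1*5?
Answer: 151/306 ≈ 0.49346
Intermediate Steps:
z = -10 (z = -5 - 5 = -10)
J(B) = -B/7
E(U) = -(-23 + U)/(3*(-16 + U)) (E(U) = -(U - 23)/(3*(U - 16)) = -(-23 + U)/(3*(-16 + U)))
-E(J(z)) = -(23 - (-1)*(-10)/7)/(3*(-16 - 1/7*(-10))) = -(23 - 1*10/7)/(3*(-16 + 10/7)) = -(23 - 10/7)/(3*(-102/7)) = -(-7)*151/(3*102*7) = -1*(-151/306) = 151/306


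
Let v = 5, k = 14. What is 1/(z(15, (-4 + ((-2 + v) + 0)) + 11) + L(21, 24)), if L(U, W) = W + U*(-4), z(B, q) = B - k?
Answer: -1/59 ≈ -0.016949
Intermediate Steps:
z(B, q) = -14 + B (z(B, q) = B - 1*14 = B - 14 = -14 + B)
L(U, W) = W - 4*U
1/(z(15, (-4 + ((-2 + v) + 0)) + 11) + L(21, 24)) = 1/((-14 + 15) + (24 - 4*21)) = 1/(1 + (24 - 84)) = 1/(1 - 60) = 1/(-59) = -1/59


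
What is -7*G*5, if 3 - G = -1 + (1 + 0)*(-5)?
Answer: -315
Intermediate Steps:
G = 9 (G = 3 - (-1 + (1 + 0)*(-5)) = 3 - (-1 + 1*(-5)) = 3 - (-1 - 5) = 3 - 1*(-6) = 3 + 6 = 9)
-7*G*5 = -7*9*5 = -63*5 = -315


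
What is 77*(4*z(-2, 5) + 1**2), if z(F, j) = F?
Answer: -539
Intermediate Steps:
77*(4*z(-2, 5) + 1**2) = 77*(4*(-2) + 1**2) = 77*(-8 + 1) = 77*(-7) = -539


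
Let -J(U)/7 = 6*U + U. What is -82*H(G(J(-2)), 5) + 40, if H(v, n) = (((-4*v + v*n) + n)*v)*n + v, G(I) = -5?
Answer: 450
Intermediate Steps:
J(U) = -49*U (J(U) = -7*(6*U + U) = -49*U)
H(v, n) = v + n*v*(n - 4*v + n*v) (H(v, n) = (((-4*v + n*v) + n)*v)*n + v = ((n - 4*v + n*v)*v)*n + v = (v*(n - 4*v + n*v))*n + v = n*v*(n - 4*v + n*v) + v = v + n*v*(n - 4*v + n*v))
-82*H(G(J(-2)), 5) + 40 = -(-410)*(1 + 5² - 5*5² - 4*5*(-5)) + 40 = -(-410)*(1 + 25 - 5*25 + 100) + 40 = -(-410)*(1 + 25 - 125 + 100) + 40 = -(-410) + 40 = -82*(-5) + 40 = 410 + 40 = 450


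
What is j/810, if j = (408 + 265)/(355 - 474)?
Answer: -673/96390 ≈ -0.0069821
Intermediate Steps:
j = -673/119 (j = 673/(-119) = 673*(-1/119) = -673/119 ≈ -5.6555)
j/810 = -673/119/810 = -673/119*1/810 = -673/96390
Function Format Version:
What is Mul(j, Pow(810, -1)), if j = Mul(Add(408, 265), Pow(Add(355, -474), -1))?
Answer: Rational(-673, 96390) ≈ -0.0069821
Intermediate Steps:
j = Rational(-673, 119) (j = Mul(673, Pow(-119, -1)) = Mul(673, Rational(-1, 119)) = Rational(-673, 119) ≈ -5.6555)
Mul(j, Pow(810, -1)) = Mul(Rational(-673, 119), Pow(810, -1)) = Mul(Rational(-673, 119), Rational(1, 810)) = Rational(-673, 96390)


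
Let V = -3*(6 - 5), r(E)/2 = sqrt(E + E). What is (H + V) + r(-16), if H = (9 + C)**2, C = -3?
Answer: 33 + 8*I*sqrt(2) ≈ 33.0 + 11.314*I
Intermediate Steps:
r(E) = 2*sqrt(2)*sqrt(E) (r(E) = 2*sqrt(E + E) = 2*sqrt(2*E) = 2*(sqrt(2)*sqrt(E)) = 2*sqrt(2)*sqrt(E))
V = -3 (V = -3*1 = -3)
H = 36 (H = (9 - 3)**2 = 6**2 = 36)
(H + V) + r(-16) = (36 - 3) + 2*sqrt(2)*sqrt(-16) = 33 + 2*sqrt(2)*(4*I) = 33 + 8*I*sqrt(2)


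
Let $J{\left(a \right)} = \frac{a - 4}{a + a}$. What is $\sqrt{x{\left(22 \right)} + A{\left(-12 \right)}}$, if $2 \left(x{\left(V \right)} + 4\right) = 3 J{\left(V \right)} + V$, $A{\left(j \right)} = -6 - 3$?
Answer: $\frac{i \sqrt{671}}{22} \approx 1.1774 i$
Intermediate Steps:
$J{\left(a \right)} = \frac{-4 + a}{2 a}$
$A{\left(j \right)} = -9$ ($A{\left(j \right)} = -6 - 3 = -9$)
$x{\left(V \right)} = -4 + \frac{V}{2} + \frac{3 \left(-4 + V\right)}{4 V}$ ($x{\left(V \right)} = -4 + \frac{3 \frac{-4 + V}{2 V} + V}{2} = -4 + \frac{\frac{3 \left(-4 + V\right)}{2 V} + V}{2} = -4 + \frac{V + \frac{3 \left(-4 + V\right)}{2 V}}{2} = -4 + \left(\frac{V}{2} + \frac{3 \left(-4 + V\right)}{4 V}\right) = -4 + \frac{V}{2} + \frac{3 \left(-4 + V\right)}{4 V}$)
$\sqrt{x{\left(22 \right)} + A{\left(-12 \right)}} = \sqrt{\left(- \frac{13}{4} + \frac{1}{2} \cdot 22 - \frac{3}{22}\right) - 9} = \sqrt{\left(- \frac{13}{4} + 11 - \frac{3}{22}\right) - 9} = \sqrt{\frac{335}{44} - 9} = \sqrt{- \frac{61}{44}} = \frac{i \sqrt{671}}{22}$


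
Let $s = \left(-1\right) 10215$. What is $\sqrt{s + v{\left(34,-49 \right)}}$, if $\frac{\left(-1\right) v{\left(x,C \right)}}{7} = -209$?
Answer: $4 i \sqrt{547} \approx 93.552 i$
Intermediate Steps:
$v{\left(x,C \right)} = 1463$ ($v{\left(x,C \right)} = \left(-7\right) \left(-209\right) = 1463$)
$s = -10215$
$\sqrt{s + v{\left(34,-49 \right)}} = \sqrt{-10215 + 1463} = \sqrt{-8752} = 4 i \sqrt{547}$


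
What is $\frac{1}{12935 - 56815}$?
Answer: $- \frac{1}{43880} \approx -2.2789 \cdot 10^{-5}$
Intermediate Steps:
$\frac{1}{12935 - 56815} = \frac{1}{-43880} = - \frac{1}{43880}$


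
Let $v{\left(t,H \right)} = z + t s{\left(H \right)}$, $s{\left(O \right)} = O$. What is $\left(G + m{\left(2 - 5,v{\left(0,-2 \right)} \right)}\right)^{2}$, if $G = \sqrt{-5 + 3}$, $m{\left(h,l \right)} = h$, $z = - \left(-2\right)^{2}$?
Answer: $\left(3 - i \sqrt{2}\right)^{2} \approx 7.0 - 8.4853 i$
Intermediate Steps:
$z = -4$ ($z = \left(-1\right) 4 = -4$)
$v{\left(t,H \right)} = -4 + H t$ ($v{\left(t,H \right)} = -4 + t H = -4 + H t$)
$G = i \sqrt{2}$ ($G = \sqrt{-2} = i \sqrt{2} \approx 1.4142 i$)
$\left(G + m{\left(2 - 5,v{\left(0,-2 \right)} \right)}\right)^{2} = \left(i \sqrt{2} + \left(2 - 5\right)\right)^{2} = \left(i \sqrt{2} - 3\right)^{2} = \left(-3 + i \sqrt{2}\right)^{2}$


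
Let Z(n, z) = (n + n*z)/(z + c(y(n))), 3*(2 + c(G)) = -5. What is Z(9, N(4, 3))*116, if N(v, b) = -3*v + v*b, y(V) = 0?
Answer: -3132/11 ≈ -284.73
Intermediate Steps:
N(v, b) = -3*v + b*v
c(G) = -11/3 (c(G) = -2 + (⅓)*(-5) = -2 - 5/3 = -11/3)
Z(n, z) = (n + n*z)/(-11/3 + z) (Z(n, z) = (n + n*z)/(z - 11/3) = (n + n*z)/(-11/3 + z))
Z(9, N(4, 3))*116 = (3*9*(1 + 4*(-3 + 3))/(-11 + 3*(4*(-3 + 3))))*116 = (3*9*(1 + 4*0)/(-11 + 3*(4*0)))*116 = (3*9*(1 + 0)/(-11 + 3*0))*116 = (3*9*1/(-11 + 0))*116 = (3*9*1/(-11))*116 = (3*9*(-1/11)*1)*116 = -27/11*116 = -3132/11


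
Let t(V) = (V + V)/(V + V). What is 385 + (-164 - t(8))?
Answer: 220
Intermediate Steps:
t(V) = 1 (t(V) = (2*V)/((2*V)) = (2*V)*(1/(2*V)) = 1)
385 + (-164 - t(8)) = 385 + (-164 - 1*1) = 385 + (-164 - 1) = 385 - 165 = 220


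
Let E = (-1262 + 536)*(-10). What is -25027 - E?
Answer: -32287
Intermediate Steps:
E = 7260 (E = -726*(-10) = 7260)
-25027 - E = -25027 - 1*7260 = -25027 - 7260 = -32287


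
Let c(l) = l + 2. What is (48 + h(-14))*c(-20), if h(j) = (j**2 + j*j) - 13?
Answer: -7686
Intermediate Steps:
h(j) = -13 + 2*j**2 (h(j) = (j**2 + j**2) - 13 = 2*j**2 - 13 = -13 + 2*j**2)
c(l) = 2 + l
(48 + h(-14))*c(-20) = (48 + (-13 + 2*(-14)**2))*(2 - 20) = (48 + (-13 + 2*196))*(-18) = (48 + (-13 + 392))*(-18) = (48 + 379)*(-18) = 427*(-18) = -7686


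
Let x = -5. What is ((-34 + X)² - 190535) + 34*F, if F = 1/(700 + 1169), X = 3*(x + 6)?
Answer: -354313772/1869 ≈ -1.8957e+5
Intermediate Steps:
X = 3 (X = 3*(-5 + 6) = 3*1 = 3)
F = 1/1869 ≈ 0.00053505
((-34 + X)² - 190535) + 34*F = ((-34 + 3)² - 190535) + 34*(1/1869) = ((-31)² - 190535) + 34/1869 = (961 - 190535) + 34/1869 = -189574 + 34/1869 = -354313772/1869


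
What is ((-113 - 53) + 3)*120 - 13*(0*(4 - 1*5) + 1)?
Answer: -19573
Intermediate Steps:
((-113 - 53) + 3)*120 - 13*(0*(4 - 1*5) + 1) = (-166 + 3)*120 - 13*(0*(4 - 5) + 1) = -163*120 - 13*(0*(-1) + 1) = -19560 - 13*(0 + 1) = -19560 - 13*1 = -19560 - 13 = -19573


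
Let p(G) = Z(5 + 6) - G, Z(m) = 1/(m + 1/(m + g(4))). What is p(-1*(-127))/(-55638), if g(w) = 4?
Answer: 21067/9235908 ≈ 0.0022810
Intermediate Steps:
Z(m) = 1/(m + 1/(4 + m)) (Z(m) = 1/(m + 1/(m + 4)) = 1/(m + 1/(4 + m)))
p(G) = 15/166 - G (p(G) = (4 + (5 + 6))/(1 + (5 + 6)² + 4*(5 + 6)) - G = (4 + 11)/(1 + 11² + 4*11) - G = 15/(1 + 121 + 44) - G = 15/166 - G)
p(-1*(-127))/(-55638) = (15/166 - (-1)*(-127))/(-55638) = (15/166 - 1*127)*(-1/55638) = (15/166 - 127)*(-1/55638) = -21067/166*(-1/55638) = 21067/9235908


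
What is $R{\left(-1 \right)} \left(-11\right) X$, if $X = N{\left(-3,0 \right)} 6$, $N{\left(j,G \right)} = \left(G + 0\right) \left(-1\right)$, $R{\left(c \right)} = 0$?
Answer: $0$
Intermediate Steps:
$N{\left(j,G \right)} = - G$ ($N{\left(j,G \right)} = G \left(-1\right) = - G$)
$X = 0$ ($X = \left(-1\right) 0 \cdot 6 = 0 \cdot 6 = 0$)
$R{\left(-1 \right)} \left(-11\right) X = 0 \left(-11\right) 0 = 0 \cdot 0 = 0$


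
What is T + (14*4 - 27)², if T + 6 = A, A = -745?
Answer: 90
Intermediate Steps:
T = -751 (T = -6 - 745 = -751)
T + (14*4 - 27)² = -751 + (14*4 - 27)² = -751 + (56 - 27)² = -751 + 29² = -751 + 841 = 90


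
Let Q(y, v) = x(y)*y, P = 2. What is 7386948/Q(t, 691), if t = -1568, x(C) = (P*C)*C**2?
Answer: 1846737/3022415986688 ≈ 6.1101e-7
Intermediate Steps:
x(C) = 2*C**3 (x(C) = (2*C)*C**2 = 2*C**3)
Q(y, v) = 2*y**4 (Q(y, v) = (2*y**3)*y = 2*y**4)
7386948/Q(t, 691) = 7386948/((2*(-1568)**4)) = 7386948/((2*6044831973376)) = 7386948/12089663946752 = 7386948*(1/12089663946752) = 1846737/3022415986688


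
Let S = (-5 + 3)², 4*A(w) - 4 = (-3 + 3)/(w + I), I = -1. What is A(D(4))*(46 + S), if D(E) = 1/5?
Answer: 50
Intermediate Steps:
D(E) = ⅕
A(w) = 1 (A(w) = 1 + ((-3 + 3)/(w - 1))/4 = 1 + (0/(-1 + w))/4 = 1 + (¼)*0 = 1 + 0 = 1)
S = 4 (S = (-2)² = 4)
A(D(4))*(46 + S) = 1*(46 + 4) = 1*50 = 50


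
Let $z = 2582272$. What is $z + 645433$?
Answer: $3227705$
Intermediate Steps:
$z + 645433 = 2582272 + 645433 = 3227705$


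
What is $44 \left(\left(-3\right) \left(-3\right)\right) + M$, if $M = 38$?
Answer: $434$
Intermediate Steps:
$44 \left(\left(-3\right) \left(-3\right)\right) + M = 44 \left(\left(-3\right) \left(-3\right)\right) + 38 = 44 \cdot 9 + 38 = 396 + 38 = 434$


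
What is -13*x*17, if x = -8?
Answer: 1768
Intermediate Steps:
-13*x*17 = -13*(-8)*17 = 104*17 = 1768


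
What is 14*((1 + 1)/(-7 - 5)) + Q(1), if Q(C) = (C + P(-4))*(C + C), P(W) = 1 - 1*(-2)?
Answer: 17/3 ≈ 5.6667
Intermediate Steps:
P(W) = 3 (P(W) = 1 + 2 = 3)
Q(C) = 2*C*(3 + C) (Q(C) = (C + 3)*(C + C) = (3 + C)*(2*C) = 2*C*(3 + C))
14*((1 + 1)/(-7 - 5)) + Q(1) = 14*((1 + 1)/(-7 - 5)) + 2*1*(3 + 1) = 14*(2/(-12)) + 2*1*4 = 14*(2*(-1/12)) + 8 = 14*(-1/6) + 8 = -7/3 + 8 = 17/3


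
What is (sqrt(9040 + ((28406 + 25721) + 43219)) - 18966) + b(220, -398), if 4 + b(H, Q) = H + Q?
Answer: -19148 + sqrt(106386) ≈ -18822.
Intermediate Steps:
b(H, Q) = -4 + H + Q (b(H, Q) = -4 + (H + Q) = -4 + H + Q)
(sqrt(9040 + ((28406 + 25721) + 43219)) - 18966) + b(220, -398) = (sqrt(9040 + ((28406 + 25721) + 43219)) - 18966) + (-4 + 220 - 398) = (sqrt(9040 + (54127 + 43219)) - 18966) - 182 = (sqrt(9040 + 97346) - 18966) - 182 = (sqrt(106386) - 18966) - 182 = (-18966 + sqrt(106386)) - 182 = -19148 + sqrt(106386)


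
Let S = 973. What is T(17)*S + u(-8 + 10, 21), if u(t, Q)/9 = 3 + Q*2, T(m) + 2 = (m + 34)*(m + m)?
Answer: 1685641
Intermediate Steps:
T(m) = -2 + 2*m*(34 + m) (T(m) = -2 + (m + 34)*(m + m) = -2 + (34 + m)*(2*m) = -2 + 2*m*(34 + m))
u(t, Q) = 27 + 18*Q (u(t, Q) = 9*(3 + Q*2) = 9*(3 + 2*Q) = 27 + 18*Q)
T(17)*S + u(-8 + 10, 21) = (-2 + 2*17² + 68*17)*973 + (27 + 18*21) = (-2 + 2*289 + 1156)*973 + (27 + 378) = (-2 + 578 + 1156)*973 + 405 = 1732*973 + 405 = 1685236 + 405 = 1685641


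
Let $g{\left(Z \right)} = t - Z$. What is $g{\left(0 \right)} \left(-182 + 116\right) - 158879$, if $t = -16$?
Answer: $-157823$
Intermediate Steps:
$g{\left(Z \right)} = -16 - Z$
$g{\left(0 \right)} \left(-182 + 116\right) - 158879 = \left(-16 - 0\right) \left(-182 + 116\right) - 158879 = \left(-16 + 0\right) \left(-66\right) - 158879 = \left(-16\right) \left(-66\right) - 158879 = 1056 - 158879 = -157823$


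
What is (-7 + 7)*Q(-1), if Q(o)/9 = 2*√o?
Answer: 0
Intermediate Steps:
Q(o) = 18*√o (Q(o) = 9*(2*√o) = 18*√o)
(-7 + 7)*Q(-1) = (-7 + 7)*(18*√(-1)) = 0*(18*I) = 0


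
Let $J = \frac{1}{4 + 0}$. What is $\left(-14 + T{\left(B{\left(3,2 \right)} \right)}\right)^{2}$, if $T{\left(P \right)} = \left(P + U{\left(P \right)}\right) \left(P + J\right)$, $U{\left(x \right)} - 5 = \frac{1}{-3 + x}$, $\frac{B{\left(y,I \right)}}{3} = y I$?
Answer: $\frac{149059681}{900} \approx 1.6562 \cdot 10^{5}$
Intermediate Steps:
$B{\left(y,I \right)} = 3 I y$ ($B{\left(y,I \right)} = 3 y I = 3 I y$)
$U{\left(x \right)} = 5 + \frac{1}{-3 + x}$
$J = \frac{1}{4} \approx 0.25$
$T{\left(P \right)} = \left(\frac{1}{4} + P\right) \left(P + \frac{-14 + 5 P}{-3 + P}\right)$ ($T{\left(P \right)} = \left(P + \frac{-14 + 5 P}{-3 + P}\right) \left(P + \frac{1}{4}\right) = \left(P + \frac{-14 + 5 P}{-3 + P}\right) \left(\frac{1}{4} + P\right) = \left(\frac{1}{4} + P\right) \left(P + \frac{-14 + 5 P}{-3 + P}\right)$)
$\left(-14 + T{\left(B{\left(3,2 \right)} \right)}\right)^{2} = \left(-14 + \frac{-14 - 54 \cdot 3 \cdot 2 \cdot 3 + 4 \left(3 \cdot 2 \cdot 3\right)^{3} + 9 \left(3 \cdot 2 \cdot 3\right)^{2}}{4 \left(-3 + 3 \cdot 2 \cdot 3\right)}\right)^{2} = \left(-14 + \frac{-14 - 972 + 4 \cdot 18^{3} + 9 \cdot 18^{2}}{4 \left(-3 + 18\right)}\right)^{2} = \left(-14 + \frac{-14 - 972 + 4 \cdot 5832 + 9 \cdot 324}{4 \cdot 15}\right)^{2} = \left(-14 + \frac{1}{4} \cdot \frac{1}{15} \left(-14 - 972 + 23328 + 2916\right)\right)^{2} = \left(-14 + \frac{1}{4} \cdot \frac{1}{15} \cdot 25258\right)^{2} = \left(-14 + \frac{12629}{30}\right)^{2} = \left(\frac{12209}{30}\right)^{2} = \frac{149059681}{900}$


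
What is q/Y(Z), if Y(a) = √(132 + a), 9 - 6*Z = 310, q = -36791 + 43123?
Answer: 6332*√2946/491 ≈ 699.96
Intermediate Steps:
q = 6332
Z = -301/6 (Z = 3/2 - ⅙*310 = 3/2 - 155/3 = -301/6 ≈ -50.167)
q/Y(Z) = 6332/(√(132 - 301/6)) = 6332/(√(491/6)) = 6332/((√2946/6)) = 6332*(√2946/491) = 6332*√2946/491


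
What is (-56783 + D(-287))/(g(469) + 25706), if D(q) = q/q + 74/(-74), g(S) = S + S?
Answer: -56783/26644 ≈ -2.1312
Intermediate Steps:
g(S) = 2*S
D(q) = 0 (D(q) = 1 + 74*(-1/74) = 1 - 1 = 0)
(-56783 + D(-287))/(g(469) + 25706) = (-56783 + 0)/(2*469 + 25706) = -56783/(938 + 25706) = -56783/26644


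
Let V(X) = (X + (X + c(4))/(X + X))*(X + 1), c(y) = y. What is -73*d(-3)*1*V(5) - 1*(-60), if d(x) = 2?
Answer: -25542/5 ≈ -5108.4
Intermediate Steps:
V(X) = (1 + X)*(X + (4 + X)/(2*X)) (V(X) = (X + (X + 4)/(X + X))*(X + 1) = (X + (4 + X)/((2*X)))*(1 + X) = (X + (4 + X)*(1/(2*X)))*(1 + X) = (X + (4 + X)/(2*X))*(1 + X) = (1 + X)*(X + (4 + X)/(2*X)))
-73*d(-3)*1*V(5) - 1*(-60) = -73*2*1*(5/2 + 5² + 2/5 + (3/2)*5) - 1*(-60) = -146*(5/2 + 25 + 2*(⅕) + 15/2) + 60 = -146*(5/2 + 25 + ⅖ + 15/2) + 60 = -146*177/5 + 60 = -73*354/5 + 60 = -25842/5 + 60 = -25542/5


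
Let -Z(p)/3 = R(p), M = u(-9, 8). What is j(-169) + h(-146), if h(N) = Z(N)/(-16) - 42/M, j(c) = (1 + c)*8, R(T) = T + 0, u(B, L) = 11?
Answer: -121017/88 ≈ -1375.2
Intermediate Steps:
M = 11
R(T) = T
Z(p) = -3*p
j(c) = 8 + 8*c
h(N) = -42/11 + 3*N/16 (h(N) = -3*N/(-16) - 42/11 = -3*N*(-1/16) - 42*1/11 = 3*N/16 - 42/11 = -42/11 + 3*N/16)
j(-169) + h(-146) = (8 + 8*(-169)) + (-42/11 + (3/16)*(-146)) = (8 - 1352) + (-42/11 - 219/8) = -1344 - 2745/88 = -121017/88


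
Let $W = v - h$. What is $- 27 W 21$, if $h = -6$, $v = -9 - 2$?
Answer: $2835$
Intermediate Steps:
$v = -11$ ($v = -9 - 2 = -11$)
$W = -5$ ($W = -11 - -6 = -11 + 6 = -5$)
$- 27 W 21 = \left(-27\right) \left(-5\right) 21 = 135 \cdot 21 = 2835$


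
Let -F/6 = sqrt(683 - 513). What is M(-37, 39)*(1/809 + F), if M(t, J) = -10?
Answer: -10/809 + 60*sqrt(170) ≈ 782.29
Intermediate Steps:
F = -6*sqrt(170) (F = -6*sqrt(683 - 513) = -6*sqrt(170) ≈ -78.230)
M(-37, 39)*(1/809 + F) = -10*(1/809 - 6*sqrt(170)) = -10/809 + 60*sqrt(170)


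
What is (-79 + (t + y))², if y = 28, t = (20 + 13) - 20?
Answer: 1444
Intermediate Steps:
t = 13 (t = 33 - 20 = 13)
(-79 + (t + y))² = (-79 + (13 + 28))² = (-79 + 41)² = (-38)² = 1444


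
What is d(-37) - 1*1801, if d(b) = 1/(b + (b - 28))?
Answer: -183703/102 ≈ -1801.0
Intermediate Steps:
d(b) = 1/(-28 + 2*b) (d(b) = 1/(b + (-28 + b)) = 1/(-28 + 2*b))
d(-37) - 1*1801 = 1/(2*(-14 - 37)) - 1*1801 = (1/2)/(-51) - 1801 = (1/2)*(-1/51) - 1801 = -1/102 - 1801 = -183703/102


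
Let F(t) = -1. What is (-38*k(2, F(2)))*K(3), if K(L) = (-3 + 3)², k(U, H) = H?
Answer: 0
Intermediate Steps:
K(L) = 0 (K(L) = 0² = 0)
(-38*k(2, F(2)))*K(3) = -38*(-1)*0 = 38*0 = 0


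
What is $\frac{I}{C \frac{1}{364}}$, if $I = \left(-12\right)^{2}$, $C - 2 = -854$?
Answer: $- \frac{4368}{71} \approx -61.521$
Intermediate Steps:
$C = -852$ ($C = 2 - 854 = -852$)
$I = 144$
$\frac{I}{C \frac{1}{364}} = \frac{144}{\left(-852\right) \frac{1}{364}} = \frac{144}{- \frac{213}{91}} = 144 \left(- \frac{91}{213}\right) = - \frac{4368}{71}$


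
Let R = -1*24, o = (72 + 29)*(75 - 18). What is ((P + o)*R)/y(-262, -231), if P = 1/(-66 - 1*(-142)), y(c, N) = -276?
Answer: 437533/874 ≈ 500.61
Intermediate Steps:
o = 5757 (o = 101*57 = 5757)
P = 1/76 (P = 1/(-66 + 142) = 1/76 ≈ 0.013158)
R = -24
((P + o)*R)/y(-262, -231) = ((1/76 + 5757)*(-24))/(-276) = ((437533/76)*(-24))*(-1/276) = -2625198/19*(-1/276) = 437533/874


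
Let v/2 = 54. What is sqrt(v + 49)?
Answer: sqrt(157) ≈ 12.530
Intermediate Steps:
v = 108 (v = 2*54 = 108)
sqrt(v + 49) = sqrt(108 + 49) = sqrt(157)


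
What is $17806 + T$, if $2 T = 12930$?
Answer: $24271$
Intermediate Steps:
$T = 6465$ ($T = \frac{1}{2} \cdot 12930 = 6465$)
$17806 + T = 17806 + 6465 = 24271$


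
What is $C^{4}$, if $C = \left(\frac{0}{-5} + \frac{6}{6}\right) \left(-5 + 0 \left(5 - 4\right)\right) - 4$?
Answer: $6561$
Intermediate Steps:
$C = -9$ ($C = \left(0 \left(- \frac{1}{5}\right) + 6 \cdot \frac{1}{6}\right) \left(-5 + 0 \left(5 - 4\right)\right) - 4 = \left(0 + 1\right) \left(-5 + 0 \cdot 1\right) - 4 = 1 \left(-5 + 0\right) - 4 = 1 \left(-5\right) - 4 = -5 - 4 = -9$)
$C^{4} = \left(-9\right)^{4} = 6561$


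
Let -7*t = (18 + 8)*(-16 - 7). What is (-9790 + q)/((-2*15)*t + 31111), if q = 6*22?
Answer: -6146/18167 ≈ -0.33831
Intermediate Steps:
q = 132
t = 598/7 (t = -(18 + 8)*(-16 - 7)/7 = -26*(-23)/7 = -⅐*(-598) = 598/7 ≈ 85.429)
(-9790 + q)/((-2*15)*t + 31111) = (-9790 + 132)/(-2*15*(598/7) + 31111) = -9658/(-30*598/7 + 31111) = -9658/(-17940/7 + 31111) = -9658/199837/7 = -9658*7/199837 = -6146/18167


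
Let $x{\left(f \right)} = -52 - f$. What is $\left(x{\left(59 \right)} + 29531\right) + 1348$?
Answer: $30768$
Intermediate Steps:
$\left(x{\left(59 \right)} + 29531\right) + 1348 = \left(\left(-52 - 59\right) + 29531\right) + 1348 = \left(-111 + 29531\right) + 1348 = 29420 + 1348 = 30768$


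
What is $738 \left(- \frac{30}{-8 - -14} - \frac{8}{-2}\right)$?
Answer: $-738$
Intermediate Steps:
$738 \left(- \frac{30}{-8 - -14} - \frac{8}{-2}\right) = 738 \left(- \frac{30}{-8 + 14} - -4\right) = 738 \left(- \frac{30}{6} + 4\right) = 738 \left(\left(-30\right) \frac{1}{6} + 4\right) = 738 \left(-5 + 4\right) = 738 \left(-1\right) = -738$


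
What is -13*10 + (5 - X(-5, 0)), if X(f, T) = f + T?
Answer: -120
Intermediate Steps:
X(f, T) = T + f
-13*10 + (5 - X(-5, 0)) = -13*10 + (5 - (0 - 5)) = -130 + (5 - 1*(-5)) = -130 + (5 + 5) = -130 + 10 = -120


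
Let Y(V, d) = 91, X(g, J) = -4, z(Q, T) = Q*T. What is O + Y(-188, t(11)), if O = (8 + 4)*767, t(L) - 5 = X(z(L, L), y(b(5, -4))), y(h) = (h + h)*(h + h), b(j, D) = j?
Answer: 9295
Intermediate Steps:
y(h) = 4*h² (y(h) = (2*h)*(2*h) = 4*h²)
t(L) = 1 (t(L) = 5 - 4 = 1)
O = 9204 (O = 12*767 = 9204)
O + Y(-188, t(11)) = 9204 + 91 = 9295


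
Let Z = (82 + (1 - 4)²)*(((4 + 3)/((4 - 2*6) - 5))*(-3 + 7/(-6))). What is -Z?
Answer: -1225/6 ≈ -204.17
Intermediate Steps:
Z = 1225/6 (Z = (82 + (-3)²)*((7/((4 - 12) - 5))*(-3 + 7*(-⅙))) = (82 + 9)*((7/(-8 - 5))*(-3 - 7/6)) = 91*((7/(-13))*(-25/6)) = 91*((7*(-1/13))*(-25/6)) = 91*(-7/13*(-25/6)) = 91*(175/78) = 1225/6 ≈ 204.17)
-Z = -1*1225/6 = -1225/6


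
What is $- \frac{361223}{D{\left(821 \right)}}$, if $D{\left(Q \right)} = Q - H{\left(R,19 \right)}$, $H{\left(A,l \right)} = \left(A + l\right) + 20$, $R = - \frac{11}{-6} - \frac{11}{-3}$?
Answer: $- \frac{722446}{1553} \approx -465.19$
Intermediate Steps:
$R = \frac{11}{2}$ ($R = \left(-11\right) \left(- \frac{1}{6}\right) - - \frac{11}{3} = \frac{11}{6} + \frac{11}{3} = \frac{11}{2} \approx 5.5$)
$H{\left(A,l \right)} = 20 + A + l$
$D{\left(Q \right)} = - \frac{89}{2} + Q$ ($D{\left(Q \right)} = Q - \left(20 + \frac{11}{2} + 19\right) = Q - \frac{89}{2} = - \frac{89}{2} + Q$)
$- \frac{361223}{D{\left(821 \right)}} = - \frac{361223}{- \frac{89}{2} + 821} = - \frac{361223}{\frac{1553}{2}} = \left(-361223\right) \frac{2}{1553} = - \frac{722446}{1553}$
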